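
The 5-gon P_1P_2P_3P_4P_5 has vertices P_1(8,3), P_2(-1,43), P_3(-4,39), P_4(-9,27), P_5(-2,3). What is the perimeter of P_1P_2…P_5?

|P_1P_2| = √((-9)² + (40)²) = √1681 = 41
|P_2P_3| = √((-3)² + (-4)²) = √25 = 5
|P_3P_4| = √((-5)² + (-12)²) = √169 = 13
|P_4P_5| = √((7)² + (-24)²) = √625 = 25
|P_5P_1| = √((10)² + (0)²) = √100 = 10
Perimeter = 41 + 5 + 13 + 25 + 10 = 94.

94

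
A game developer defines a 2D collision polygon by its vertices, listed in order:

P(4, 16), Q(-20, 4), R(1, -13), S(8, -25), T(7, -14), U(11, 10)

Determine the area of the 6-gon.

Σ = (336) + (256) + (79) + (63) + (224) + (136) = 1094
Area = |Σ|/2 = 547.

547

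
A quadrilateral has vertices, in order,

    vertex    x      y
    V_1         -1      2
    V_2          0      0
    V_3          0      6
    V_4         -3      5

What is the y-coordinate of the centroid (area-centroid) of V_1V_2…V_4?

Apply the surveyor's formula. First the cross-terms c_i = x_i·y_{i+1} − x_{i+1}·y_i:
  0, 0, 18, -1  ⇒  2A = 17, A = 8.5.
Then Σ (y_i + y_{i+1})·c_i = 191, so ȳ = 191 / (6·8.5) = 191/51.

191/51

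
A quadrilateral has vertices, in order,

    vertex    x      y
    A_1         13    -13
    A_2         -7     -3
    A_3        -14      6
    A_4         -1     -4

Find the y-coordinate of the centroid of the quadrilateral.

-847/261

Apply the surveyor's formula. First the cross-terms c_i = x_i·y_{i+1} − x_{i+1}·y_i:
  -130, -84, 62, 65  ⇒  2A = -87, A = -43.5.
Then Σ (y_i + y_{i+1})·c_i = 847, so ȳ = 847 / (6·(-43.5)) = -847/261.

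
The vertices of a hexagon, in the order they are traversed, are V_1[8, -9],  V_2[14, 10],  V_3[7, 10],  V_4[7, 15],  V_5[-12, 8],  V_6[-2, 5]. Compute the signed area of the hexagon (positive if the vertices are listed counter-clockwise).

240.5

Cross-terms: 206, 70, 35, 236, -44, -22  ⇒  Σ = 481
Signed area = Σ/2 = 240.5 (positive ⇒ counter-clockwise traversal).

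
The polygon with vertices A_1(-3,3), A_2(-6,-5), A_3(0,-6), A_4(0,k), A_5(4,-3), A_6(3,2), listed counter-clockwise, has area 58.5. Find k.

The doubled signed area Σ (x_i y_{i+1} − x_{i+1} y_i) is linear in k.
With k=0 it equals 101; the coefficient of k is -4 (from the two edges through A_4).
So -4·k + 101 = 2·58.5 = 117 ⇒ k = -4.

-4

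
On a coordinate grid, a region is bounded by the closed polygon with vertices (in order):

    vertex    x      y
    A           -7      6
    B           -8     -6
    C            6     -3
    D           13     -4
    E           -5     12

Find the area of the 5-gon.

A→B: (-7)(-6) − (-8)(6) = 90
B→C: (-8)(-3) − (6)(-6) = 60
C→D: (6)(-4) − (13)(-3) = 15
D→E: (13)(12) − (-5)(-4) = 136
E→A: (-5)(6) − (-7)(12) = 54
Σ = 355
Area = |Σ|/2 = 177.5.

177.5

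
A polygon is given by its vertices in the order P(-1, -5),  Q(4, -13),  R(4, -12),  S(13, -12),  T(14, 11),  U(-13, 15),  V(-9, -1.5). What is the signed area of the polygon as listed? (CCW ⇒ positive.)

503.5

Apply Gauss's area formula: 2A = Σ (x_i·y_{i+1} − x_{i+1}·y_i), indices taken mod 7.
Σ = (33) + (4) + (108) + (311) + (353) + (154.5) + (43.5) = 1007
Signed area = Σ/2 = 503.5 (positive ⇒ counter-clockwise traversal).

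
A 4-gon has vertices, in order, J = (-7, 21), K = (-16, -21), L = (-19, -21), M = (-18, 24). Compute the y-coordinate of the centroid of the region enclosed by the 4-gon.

517/104

Apply the surveyor's formula. First the cross-terms c_i = x_i·y_{i+1} − x_{i+1}·y_i:
  483, -63, -834, -210  ⇒  2A = -624, A = -312.
Then Σ (y_i + y_{i+1})·c_i = -9306, so ȳ = -9306 / (6·(-312)) = 517/104.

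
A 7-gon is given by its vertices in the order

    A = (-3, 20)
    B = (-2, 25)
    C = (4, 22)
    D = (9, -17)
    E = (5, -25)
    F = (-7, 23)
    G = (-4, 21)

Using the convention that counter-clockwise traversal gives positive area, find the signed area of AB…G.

A→B: (-3)(25) − (-2)(20) = -35
B→C: (-2)(22) − (4)(25) = -144
C→D: (4)(-17) − (9)(22) = -266
D→E: (9)(-25) − (5)(-17) = -140
E→F: (5)(23) − (-7)(-25) = -60
F→G: (-7)(21) − (-4)(23) = -55
G→A: (-4)(20) − (-3)(21) = -17
Σ = -717
Signed area = Σ/2 = -358.5 (negative ⇒ clockwise traversal).

-358.5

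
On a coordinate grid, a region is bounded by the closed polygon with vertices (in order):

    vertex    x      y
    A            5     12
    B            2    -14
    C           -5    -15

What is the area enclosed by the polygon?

89.5

Apply Gauss's area formula: 2A = Σ (x_i·y_{i+1} − x_{i+1}·y_i), indices taken mod 3.
A→B: (5)(-14) − (2)(12) = -94
B→C: (2)(-15) − (-5)(-14) = -100
C→A: (-5)(12) − (5)(-15) = 15
Σ = -179
Area = |Σ|/2 = 89.5.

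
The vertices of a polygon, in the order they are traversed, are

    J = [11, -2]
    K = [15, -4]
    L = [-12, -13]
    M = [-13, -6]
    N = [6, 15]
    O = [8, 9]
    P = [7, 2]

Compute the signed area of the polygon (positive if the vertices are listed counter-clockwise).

Apply the surveyor's formula: 2A = Σ (x_i·y_{i+1} − x_{i+1}·y_i), indices taken mod 7.
J→K: (11)(-4) − (15)(-2) = -14
K→L: (15)(-13) − (-12)(-4) = -243
L→M: (-12)(-6) − (-13)(-13) = -97
M→N: (-13)(15) − (6)(-6) = -159
N→O: (6)(9) − (8)(15) = -66
O→P: (8)(2) − (7)(9) = -47
P→J: (7)(-2) − (11)(2) = -36
Σ = -662
Signed area = Σ/2 = -331 (negative ⇒ clockwise traversal).

-331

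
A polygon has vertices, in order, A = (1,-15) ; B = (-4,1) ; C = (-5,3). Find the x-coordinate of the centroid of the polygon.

Apply the surveyor's formula. First the cross-terms c_i = x_i·y_{i+1} − x_{i+1}·y_i:
  -59, -7, 72  ⇒  2A = 6, A = 3.
Then Σ (x_i + x_{i+1})·c_i = -48, so x̄ = -48 / (6·3) = -8/3.

-8/3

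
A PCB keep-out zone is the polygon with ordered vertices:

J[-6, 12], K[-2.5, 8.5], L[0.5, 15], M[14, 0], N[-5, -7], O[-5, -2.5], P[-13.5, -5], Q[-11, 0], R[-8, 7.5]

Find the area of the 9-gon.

Apply the shoelace formula: 2A = Σ (x_i·y_{i+1} − x_{i+1}·y_i), indices taken mod 9.
J→K: (-6)(8.5) − (-2.5)(12) = -21
K→L: (-2.5)(15) − (0.5)(8.5) = -41.75
L→M: (0.5)(0) − (14)(15) = -210
M→N: (14)(-7) − (-5)(0) = -98
N→O: (-5)(-2.5) − (-5)(-7) = -22.5
O→P: (-5)(-5) − (-13.5)(-2.5) = -8.75
P→Q: (-13.5)(0) − (-11)(-5) = -55
Q→R: (-11)(7.5) − (-8)(0) = -82.5
R→J: (-8)(12) − (-6)(7.5) = -51
Σ = -590.5
Area = |Σ|/2 = 295.25.

295.25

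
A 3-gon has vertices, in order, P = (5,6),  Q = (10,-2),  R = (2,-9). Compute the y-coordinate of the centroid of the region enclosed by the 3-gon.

-5/3

Apply Gauss's area formula. First the cross-terms c_i = x_i·y_{i+1} − x_{i+1}·y_i:
  -70, -86, 57  ⇒  2A = -99, A = -49.5.
Then Σ (y_i + y_{i+1})·c_i = 495, so ȳ = 495 / (6·(-49.5)) = -5/3.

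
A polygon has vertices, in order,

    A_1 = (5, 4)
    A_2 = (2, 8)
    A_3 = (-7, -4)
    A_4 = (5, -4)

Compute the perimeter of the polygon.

|A_1A_2| = √((-3)² + (4)²) = √25 = 5
|A_2A_3| = √((-9)² + (-12)²) = √225 = 15
|A_3A_4| = √((12)² + (0)²) = √144 = 12
|A_4A_1| = √((0)² + (8)²) = √64 = 8
Perimeter = 5 + 15 + 12 + 8 = 40.

40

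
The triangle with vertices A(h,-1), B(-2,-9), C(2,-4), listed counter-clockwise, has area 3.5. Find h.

The doubled signed area Σ (x_i y_{i+1} − x_{i+1} y_i) is linear in h.
With h=0 it equals 22; the coefficient of h is -5 (from the two edges through A).
So -5·h + 22 = 2·3.5 = 7 ⇒ h = 3.

3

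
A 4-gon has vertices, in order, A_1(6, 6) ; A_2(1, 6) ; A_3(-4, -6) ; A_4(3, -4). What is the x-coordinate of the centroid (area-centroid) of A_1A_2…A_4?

125/93

Apply Gauss's area formula. First the cross-terms c_i = x_i·y_{i+1} − x_{i+1}·y_i:
  30, 18, 34, 42  ⇒  2A = 124, A = 62.
Then Σ (x_i + x_{i+1})·c_i = 500, so x̄ = 500 / (6·62) = 125/93.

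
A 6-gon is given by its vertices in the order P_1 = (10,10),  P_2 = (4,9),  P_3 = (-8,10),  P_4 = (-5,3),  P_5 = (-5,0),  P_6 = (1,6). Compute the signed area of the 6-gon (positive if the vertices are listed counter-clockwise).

Apply Gauss's area formula: 2A = Σ (x_i·y_{i+1} − x_{i+1}·y_i), indices taken mod 6.
Σ = (50) + (112) + (26) + (15) + (-30) + (-50) = 123
Signed area = Σ/2 = 61.5 (positive ⇒ counter-clockwise traversal).

61.5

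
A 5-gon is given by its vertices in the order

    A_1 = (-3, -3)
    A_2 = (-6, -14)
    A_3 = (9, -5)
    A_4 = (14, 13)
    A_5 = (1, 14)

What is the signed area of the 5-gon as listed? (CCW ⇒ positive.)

A_1→A_2: (-3)(-14) − (-6)(-3) = 24
A_2→A_3: (-6)(-5) − (9)(-14) = 156
A_3→A_4: (9)(13) − (14)(-5) = 187
A_4→A_5: (14)(14) − (1)(13) = 183
A_5→A_1: (1)(-3) − (-3)(14) = 39
Σ = 589
Signed area = Σ/2 = 294.5 (positive ⇒ counter-clockwise traversal).

294.5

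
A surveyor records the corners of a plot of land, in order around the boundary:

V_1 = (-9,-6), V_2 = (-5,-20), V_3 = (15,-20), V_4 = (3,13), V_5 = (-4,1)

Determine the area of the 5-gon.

Apply the shoelace formula: 2A = Σ (x_i·y_{i+1} − x_{i+1}·y_i), indices taken mod 5.
Σ = (150) + (400) + (255) + (55) + (33) = 893
Area = |Σ|/2 = 446.5.

446.5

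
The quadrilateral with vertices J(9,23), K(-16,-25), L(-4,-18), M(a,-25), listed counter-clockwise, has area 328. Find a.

Write out the shoelace sum; only the two edges meeting at M involve a:
2·Area = [((-4)·(-25) − a·(-18)) + (a·23 − 9·(-25))] + 331
       = 41·a + 656 = 656
⇒ a = 0.

0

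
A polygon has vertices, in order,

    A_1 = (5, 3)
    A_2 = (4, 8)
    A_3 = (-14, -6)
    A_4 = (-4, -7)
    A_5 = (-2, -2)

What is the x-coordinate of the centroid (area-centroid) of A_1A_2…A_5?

Apply the surveyor's formula. First the cross-terms c_i = x_i·y_{i+1} − x_{i+1}·y_i:
  28, 88, 74, -6, 4  ⇒  2A = 188, A = 94.
Then Σ (x_i + x_{i+1})·c_i = -1912, so x̄ = -1912 / (6·94) = -478/141.

-478/141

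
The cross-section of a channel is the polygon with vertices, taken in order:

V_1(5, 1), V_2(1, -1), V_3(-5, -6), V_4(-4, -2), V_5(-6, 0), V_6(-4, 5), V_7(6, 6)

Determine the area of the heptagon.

75.5

Cross-terms: -6, -11, -14, -12, -30, -54, -24  ⇒  Σ = -151
Area = |Σ|/2 = 75.5.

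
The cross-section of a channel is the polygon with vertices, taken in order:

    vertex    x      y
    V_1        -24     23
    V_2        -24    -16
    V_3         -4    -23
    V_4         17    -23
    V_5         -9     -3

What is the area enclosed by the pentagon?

685

Apply Gauss's area formula: 2A = Σ (x_i·y_{i+1} − x_{i+1}·y_i), indices taken mod 5.
Σ = (936) + (488) + (483) + (-258) + (-279) = 1370
Area = |Σ|/2 = 685.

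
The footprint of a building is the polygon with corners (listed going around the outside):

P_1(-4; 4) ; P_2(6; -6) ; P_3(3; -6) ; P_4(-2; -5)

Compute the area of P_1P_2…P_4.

36.5

Σ = (0) + (-18) + (-27) + (-28) = -73
Area = |Σ|/2 = 36.5.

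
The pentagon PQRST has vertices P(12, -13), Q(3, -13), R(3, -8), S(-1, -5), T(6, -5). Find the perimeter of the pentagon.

36

|PQ| = √((-9)² + (0)²) = √81 = 9
|QR| = √((0)² + (5)²) = √25 = 5
|RS| = √((-4)² + (3)²) = √25 = 5
|ST| = √((7)² + (0)²) = √49 = 7
|TP| = √((6)² + (-8)²) = √100 = 10
Perimeter = 9 + 5 + 5 + 7 + 10 = 36.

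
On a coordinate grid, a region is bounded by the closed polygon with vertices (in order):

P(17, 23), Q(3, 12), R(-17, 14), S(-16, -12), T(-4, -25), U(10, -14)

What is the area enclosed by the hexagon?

P→Q: (17)(12) − (3)(23) = 135
Q→R: (3)(14) − (-17)(12) = 246
R→S: (-17)(-12) − (-16)(14) = 428
S→T: (-16)(-25) − (-4)(-12) = 352
T→U: (-4)(-14) − (10)(-25) = 306
U→P: (10)(23) − (17)(-14) = 468
Σ = 1935
Area = |Σ|/2 = 967.5.

967.5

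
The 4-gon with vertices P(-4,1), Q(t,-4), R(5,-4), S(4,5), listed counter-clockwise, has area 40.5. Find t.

Write out the shoelace sum; only the two edges meeting at Q involve t:
2·Area = [((-4)·(-4) − t·1) + (t·(-4) − 5·(-4))] + 65
       = -5·t + 101 = 81
⇒ t = 4.

4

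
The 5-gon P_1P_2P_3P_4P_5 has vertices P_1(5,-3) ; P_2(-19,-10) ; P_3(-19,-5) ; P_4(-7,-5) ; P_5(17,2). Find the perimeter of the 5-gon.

80

|P_1P_2| = √((-24)² + (-7)²) = √625 = 25
|P_2P_3| = √((0)² + (5)²) = √25 = 5
|P_3P_4| = √((12)² + (0)²) = √144 = 12
|P_4P_5| = √((24)² + (7)²) = √625 = 25
|P_5P_1| = √((-12)² + (-5)²) = √169 = 13
Perimeter = 25 + 5 + 12 + 25 + 13 = 80.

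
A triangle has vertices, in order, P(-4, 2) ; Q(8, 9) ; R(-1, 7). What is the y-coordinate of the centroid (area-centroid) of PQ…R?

6

Apply the shoelace formula. First the cross-terms c_i = x_i·y_{i+1} − x_{i+1}·y_i:
  -52, 65, 26  ⇒  2A = 39, A = 19.5.
Then Σ (y_i + y_{i+1})·c_i = 702, so ȳ = 702 / (6·19.5) = 6.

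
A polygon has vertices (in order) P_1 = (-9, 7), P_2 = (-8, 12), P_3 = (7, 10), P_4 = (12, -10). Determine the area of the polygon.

Apply Gauss's area formula: 2A = Σ (x_i·y_{i+1} − x_{i+1}·y_i), indices taken mod 4.
Σ = (-52) + (-164) + (-190) + (-6) = -412
Area = |Σ|/2 = 206.

206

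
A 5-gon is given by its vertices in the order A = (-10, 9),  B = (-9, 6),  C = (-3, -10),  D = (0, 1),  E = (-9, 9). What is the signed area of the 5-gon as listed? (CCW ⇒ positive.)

Apply Gauss's area formula: 2A = Σ (x_i·y_{i+1} − x_{i+1}·y_i), indices taken mod 5.
Cross-terms: 21, 108, -3, 9, 9  ⇒  Σ = 144
Signed area = Σ/2 = 72 (positive ⇒ counter-clockwise traversal).

72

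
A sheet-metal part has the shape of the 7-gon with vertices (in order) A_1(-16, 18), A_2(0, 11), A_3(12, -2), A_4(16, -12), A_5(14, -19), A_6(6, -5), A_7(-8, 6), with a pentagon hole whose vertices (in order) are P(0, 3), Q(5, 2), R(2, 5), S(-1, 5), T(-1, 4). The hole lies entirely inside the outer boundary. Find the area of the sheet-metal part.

272.5

Outer boundary:
Apply the shoelace (surveyor's) formula: 2A = Σ (x_i·y_{i+1} − x_{i+1}·y_i), indices taken mod 7.
A_1→A_2: (-16)(11) − (0)(18) = -176
A_2→A_3: (0)(-2) − (12)(11) = -132
A_3→A_4: (12)(-12) − (16)(-2) = -112
A_4→A_5: (16)(-19) − (14)(-12) = -136
A_5→A_6: (14)(-5) − (6)(-19) = 44
A_6→A_7: (6)(6) − (-8)(-5) = -4
A_7→A_1: (-8)(18) − (-16)(6) = -48
Σ = -564
Area = |Σ|/2 = 282.
Hole:
Apply the shoelace (surveyor's) formula: 2A = Σ (x_i·y_{i+1} − x_{i+1}·y_i), indices taken mod 5.
Σ = (-15) + (21) + (15) + (1) + (-3) = 19
Area = |Σ|/2 = 9.5.
Net area = 282 − 9.5 = 272.5.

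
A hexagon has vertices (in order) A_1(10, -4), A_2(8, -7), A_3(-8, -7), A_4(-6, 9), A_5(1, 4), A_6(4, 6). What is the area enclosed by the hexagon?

191.5

Cross-terms: -38, -112, -114, -33, -10, -76  ⇒  Σ = -383
Area = |Σ|/2 = 191.5.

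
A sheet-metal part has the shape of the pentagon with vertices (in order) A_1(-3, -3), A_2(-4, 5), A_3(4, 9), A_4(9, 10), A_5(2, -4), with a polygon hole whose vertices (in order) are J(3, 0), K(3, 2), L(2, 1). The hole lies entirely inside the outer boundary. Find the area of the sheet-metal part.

Outer boundary:
Σ = (-27) + (-56) + (-41) + (-56) + (-18) = -198
Area = |Σ|/2 = 99.
Hole:
Σ = (6) + (-1) + (-3) = 2
Area = |Σ|/2 = 1.
Net area = 99 − 1 = 98.

98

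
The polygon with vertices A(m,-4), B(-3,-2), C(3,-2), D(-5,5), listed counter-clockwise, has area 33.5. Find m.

-6

The doubled signed area Σ (x_i y_{i+1} − x_{i+1} y_i) is linear in m.
With m=0 it equals 25; the coefficient of m is -7 (from the two edges through A).
So -7·m + 25 = 2·33.5 = 67 ⇒ m = -6.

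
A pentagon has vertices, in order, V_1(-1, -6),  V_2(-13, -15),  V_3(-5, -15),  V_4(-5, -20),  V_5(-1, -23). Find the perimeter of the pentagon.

|V_1V_2| = √((-12)² + (-9)²) = √225 = 15
|V_2V_3| = √((8)² + (0)²) = √64 = 8
|V_3V_4| = √((0)² + (-5)²) = √25 = 5
|V_4V_5| = √((4)² + (-3)²) = √25 = 5
|V_5V_1| = √((0)² + (17)²) = √289 = 17
Perimeter = 15 + 8 + 5 + 5 + 17 = 50.

50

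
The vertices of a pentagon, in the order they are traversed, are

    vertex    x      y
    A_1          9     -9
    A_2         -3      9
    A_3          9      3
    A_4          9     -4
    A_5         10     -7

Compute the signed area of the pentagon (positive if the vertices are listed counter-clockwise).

-74.5

Apply Gauss's area formula: 2A = Σ (x_i·y_{i+1} − x_{i+1}·y_i), indices taken mod 5.
A_1→A_2: (9)(9) − (-3)(-9) = 54
A_2→A_3: (-3)(3) − (9)(9) = -90
A_3→A_4: (9)(-4) − (9)(3) = -63
A_4→A_5: (9)(-7) − (10)(-4) = -23
A_5→A_1: (10)(-9) − (9)(-7) = -27
Σ = -149
Signed area = Σ/2 = -74.5 (negative ⇒ clockwise traversal).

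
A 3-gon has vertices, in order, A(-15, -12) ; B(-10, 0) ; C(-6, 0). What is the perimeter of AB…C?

32

|AB| = √((5)² + (12)²) = √169 = 13
|BC| = √((4)² + (0)²) = √16 = 4
|CA| = √((-9)² + (-12)²) = √225 = 15
Perimeter = 13 + 4 + 15 = 32.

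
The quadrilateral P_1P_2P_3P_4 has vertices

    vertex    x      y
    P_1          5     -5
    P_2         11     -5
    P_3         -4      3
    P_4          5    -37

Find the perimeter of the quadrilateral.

96

|P_1P_2| = √((6)² + (0)²) = √36 = 6
|P_2P_3| = √((-15)² + (8)²) = √289 = 17
|P_3P_4| = √((9)² + (-40)²) = √1681 = 41
|P_4P_1| = √((0)² + (32)²) = √1024 = 32
Perimeter = 6 + 17 + 41 + 32 = 96.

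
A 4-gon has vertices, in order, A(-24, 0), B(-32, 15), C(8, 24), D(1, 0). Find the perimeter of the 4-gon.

|AB| = √((-8)² + (15)²) = √289 = 17
|BC| = √((40)² + (9)²) = √1681 = 41
|CD| = √((-7)² + (-24)²) = √625 = 25
|DA| = √((-25)² + (0)²) = √625 = 25
Perimeter = 17 + 41 + 25 + 25 = 108.

108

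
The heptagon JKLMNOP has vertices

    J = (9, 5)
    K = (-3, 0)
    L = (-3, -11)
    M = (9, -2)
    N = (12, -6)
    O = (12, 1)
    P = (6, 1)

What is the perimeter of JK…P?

|JK| = √((-12)² + (-5)²) = √169 = 13
|KL| = √((0)² + (-11)²) = √121 = 11
|LM| = √((12)² + (9)²) = √225 = 15
|MN| = √((3)² + (-4)²) = √25 = 5
|NO| = √((0)² + (7)²) = √49 = 7
|OP| = √((-6)² + (0)²) = √36 = 6
|PJ| = √((3)² + (4)²) = √25 = 5
Perimeter = 13 + 11 + 15 + 5 + 7 + 6 + 5 = 62.

62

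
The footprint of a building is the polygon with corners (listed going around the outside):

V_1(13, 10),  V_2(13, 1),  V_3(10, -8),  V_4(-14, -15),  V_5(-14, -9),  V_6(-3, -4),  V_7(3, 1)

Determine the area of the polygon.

261

Apply the surveyor's formula: 2A = Σ (x_i·y_{i+1} − x_{i+1}·y_i), indices taken mod 7.
V_1→V_2: (13)(1) − (13)(10) = -117
V_2→V_3: (13)(-8) − (10)(1) = -114
V_3→V_4: (10)(-15) − (-14)(-8) = -262
V_4→V_5: (-14)(-9) − (-14)(-15) = -84
V_5→V_6: (-14)(-4) − (-3)(-9) = 29
V_6→V_7: (-3)(1) − (3)(-4) = 9
V_7→V_1: (3)(10) − (13)(1) = 17
Σ = -522
Area = |Σ|/2 = 261.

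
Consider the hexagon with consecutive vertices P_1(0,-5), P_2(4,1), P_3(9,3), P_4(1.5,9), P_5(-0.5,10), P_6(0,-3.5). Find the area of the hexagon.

Apply the shoelace (surveyor's) formula: 2A = Σ (x_i·y_{i+1} − x_{i+1}·y_i), indices taken mod 6.
P_1→P_2: (0)(1) − (4)(-5) = 20
P_2→P_3: (4)(3) − (9)(1) = 3
P_3→P_4: (9)(9) − (1.5)(3) = 76.5
P_4→P_5: (1.5)(10) − (-0.5)(9) = 19.5
P_5→P_6: (-0.5)(-3.5) − (0)(10) = 1.75
P_6→P_1: (0)(-5) − (0)(-3.5) = 0
Σ = 120.75
Area = |Σ|/2 = 60.375.

60.375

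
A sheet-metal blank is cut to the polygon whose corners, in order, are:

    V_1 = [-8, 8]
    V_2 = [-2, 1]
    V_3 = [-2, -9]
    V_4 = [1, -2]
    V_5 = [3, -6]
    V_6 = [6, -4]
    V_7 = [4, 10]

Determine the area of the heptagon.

126.5

Apply the surveyor's formula: 2A = Σ (x_i·y_{i+1} − x_{i+1}·y_i), indices taken mod 7.
V_1→V_2: (-8)(1) − (-2)(8) = 8
V_2→V_3: (-2)(-9) − (-2)(1) = 20
V_3→V_4: (-2)(-2) − (1)(-9) = 13
V_4→V_5: (1)(-6) − (3)(-2) = 0
V_5→V_6: (3)(-4) − (6)(-6) = 24
V_6→V_7: (6)(10) − (4)(-4) = 76
V_7→V_1: (4)(8) − (-8)(10) = 112
Σ = 253
Area = |Σ|/2 = 126.5.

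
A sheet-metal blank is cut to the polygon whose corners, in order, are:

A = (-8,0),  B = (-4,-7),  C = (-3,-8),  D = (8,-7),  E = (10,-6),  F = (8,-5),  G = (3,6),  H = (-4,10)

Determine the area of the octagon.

184.5

Σ = (56) + (11) + (85) + (22) + (-2) + (63) + (54) + (80) = 369
Area = |Σ|/2 = 184.5.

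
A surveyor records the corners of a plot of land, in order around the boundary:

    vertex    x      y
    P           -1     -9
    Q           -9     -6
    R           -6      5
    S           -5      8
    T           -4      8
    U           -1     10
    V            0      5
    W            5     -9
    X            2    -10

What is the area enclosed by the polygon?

Apply the surveyor's formula: 2A = Σ (x_i·y_{i+1} − x_{i+1}·y_i), indices taken mod 9.
Σ = (-75) + (-81) + (-23) + (-8) + (-32) + (-5) + (-25) + (-32) + (-28) = -309
Area = |Σ|/2 = 154.5.

154.5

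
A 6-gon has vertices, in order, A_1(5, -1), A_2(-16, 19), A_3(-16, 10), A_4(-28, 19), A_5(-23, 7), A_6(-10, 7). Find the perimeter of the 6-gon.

96

|A_1A_2| = √((-21)² + (20)²) = √841 = 29
|A_2A_3| = √((0)² + (-9)²) = √81 = 9
|A_3A_4| = √((-12)² + (9)²) = √225 = 15
|A_4A_5| = √((5)² + (-12)²) = √169 = 13
|A_5A_6| = √((13)² + (0)²) = √169 = 13
|A_6A_1| = √((15)² + (-8)²) = √289 = 17
Perimeter = 29 + 9 + 15 + 13 + 13 + 17 = 96.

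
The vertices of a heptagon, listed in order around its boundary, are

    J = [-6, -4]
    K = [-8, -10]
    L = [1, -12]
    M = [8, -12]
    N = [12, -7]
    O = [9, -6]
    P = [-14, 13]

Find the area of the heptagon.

Apply the shoelace (surveyor's) formula: 2A = Σ (x_i·y_{i+1} − x_{i+1}·y_i), indices taken mod 7.
Σ = (28) + (106) + (84) + (88) + (-9) + (33) + (134) = 464
Area = |Σ|/2 = 232.

232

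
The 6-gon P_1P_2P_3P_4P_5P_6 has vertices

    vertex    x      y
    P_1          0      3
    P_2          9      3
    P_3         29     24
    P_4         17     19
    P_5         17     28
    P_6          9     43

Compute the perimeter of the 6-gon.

|P_1P_2| = √((9)² + (0)²) = √81 = 9
|P_2P_3| = √((20)² + (21)²) = √841 = 29
|P_3P_4| = √((-12)² + (-5)²) = √169 = 13
|P_4P_5| = √((0)² + (9)²) = √81 = 9
|P_5P_6| = √((-8)² + (15)²) = √289 = 17
|P_6P_1| = √((-9)² + (-40)²) = √1681 = 41
Perimeter = 9 + 29 + 13 + 9 + 17 + 41 = 118.

118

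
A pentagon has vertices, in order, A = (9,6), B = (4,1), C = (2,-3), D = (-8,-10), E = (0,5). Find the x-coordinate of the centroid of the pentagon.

50/237

Apply the shoelace (surveyor's) formula. First the cross-terms c_i = x_i·y_{i+1} − x_{i+1}·y_i:
  -15, -14, -44, -40, -45  ⇒  2A = -158, A = -79.
Then Σ (x_i + x_{i+1})·c_i = -100, so x̄ = -100 / (6·(-79)) = 50/237.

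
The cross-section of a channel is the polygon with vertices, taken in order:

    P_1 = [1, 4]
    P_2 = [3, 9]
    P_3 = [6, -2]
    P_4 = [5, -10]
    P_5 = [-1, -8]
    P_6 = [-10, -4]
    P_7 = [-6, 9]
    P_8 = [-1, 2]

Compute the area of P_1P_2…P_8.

181

Apply the shoelace (surveyor's) formula: 2A = Σ (x_i·y_{i+1} − x_{i+1}·y_i), indices taken mod 8.
Σ = (-3) + (-60) + (-50) + (-50) + (-76) + (-114) + (-3) + (-6) = -362
Area = |Σ|/2 = 181.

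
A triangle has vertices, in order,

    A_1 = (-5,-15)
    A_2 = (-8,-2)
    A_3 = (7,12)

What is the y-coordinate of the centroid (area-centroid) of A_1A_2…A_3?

Apply the surveyor's formula. First the cross-terms c_i = x_i·y_{i+1} − x_{i+1}·y_i:
  -110, -82, -45  ⇒  2A = -237, A = -118.5.
Then Σ (y_i + y_{i+1})·c_i = 1185, so ȳ = 1185 / (6·(-118.5)) = -5/3.

-5/3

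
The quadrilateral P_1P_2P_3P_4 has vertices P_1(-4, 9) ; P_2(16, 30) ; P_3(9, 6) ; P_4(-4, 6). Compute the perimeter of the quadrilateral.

|P_1P_2| = √((20)² + (21)²) = √841 = 29
|P_2P_3| = √((-7)² + (-24)²) = √625 = 25
|P_3P_4| = √((-13)² + (0)²) = √169 = 13
|P_4P_1| = √((0)² + (3)²) = √9 = 3
Perimeter = 29 + 25 + 13 + 3 = 70.

70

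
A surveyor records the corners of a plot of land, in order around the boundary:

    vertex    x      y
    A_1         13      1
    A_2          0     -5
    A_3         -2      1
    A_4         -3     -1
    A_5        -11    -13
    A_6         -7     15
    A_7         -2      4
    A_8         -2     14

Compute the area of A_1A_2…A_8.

250

Cross-terms: -65, -10, 5, 28, -256, 2, -20, -184  ⇒  Σ = -500
Area = |Σ|/2 = 250.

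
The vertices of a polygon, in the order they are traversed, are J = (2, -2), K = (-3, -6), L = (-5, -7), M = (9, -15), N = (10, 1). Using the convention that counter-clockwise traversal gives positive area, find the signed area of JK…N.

124

J→K: (2)(-6) − (-3)(-2) = -18
K→L: (-3)(-7) − (-5)(-6) = -9
L→M: (-5)(-15) − (9)(-7) = 138
M→N: (9)(1) − (10)(-15) = 159
N→J: (10)(-2) − (2)(1) = -22
Σ = 248
Signed area = Σ/2 = 124 (positive ⇒ counter-clockwise traversal).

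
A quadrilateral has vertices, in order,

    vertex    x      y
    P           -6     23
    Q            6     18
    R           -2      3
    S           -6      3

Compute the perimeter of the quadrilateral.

|PQ| = √((12)² + (-5)²) = √169 = 13
|QR| = √((-8)² + (-15)²) = √289 = 17
|RS| = √((-4)² + (0)²) = √16 = 4
|SP| = √((0)² + (20)²) = √400 = 20
Perimeter = 13 + 17 + 4 + 20 = 54.

54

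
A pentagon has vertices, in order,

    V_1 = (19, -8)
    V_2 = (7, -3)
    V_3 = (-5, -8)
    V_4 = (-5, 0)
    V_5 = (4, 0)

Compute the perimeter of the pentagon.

60

|V_1V_2| = √((-12)² + (5)²) = √169 = 13
|V_2V_3| = √((-12)² + (-5)²) = √169 = 13
|V_3V_4| = √((0)² + (8)²) = √64 = 8
|V_4V_5| = √((9)² + (0)²) = √81 = 9
|V_5V_1| = √((15)² + (-8)²) = √289 = 17
Perimeter = 13 + 13 + 8 + 9 + 17 = 60.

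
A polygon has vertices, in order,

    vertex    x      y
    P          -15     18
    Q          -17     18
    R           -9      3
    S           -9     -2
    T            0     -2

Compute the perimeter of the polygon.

|PQ| = √((-2)² + (0)²) = √4 = 2
|QR| = √((8)² + (-15)²) = √289 = 17
|RS| = √((0)² + (-5)²) = √25 = 5
|ST| = √((9)² + (0)²) = √81 = 9
|TP| = √((-15)² + (20)²) = √625 = 25
Perimeter = 2 + 17 + 5 + 9 + 25 = 58.

58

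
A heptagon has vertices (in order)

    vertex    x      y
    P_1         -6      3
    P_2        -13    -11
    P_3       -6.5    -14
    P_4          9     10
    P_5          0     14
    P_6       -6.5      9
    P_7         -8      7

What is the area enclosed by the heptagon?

P_1→P_2: (-6)(-11) − (-13)(3) = 105
P_2→P_3: (-13)(-14) − (-6.5)(-11) = 110.5
P_3→P_4: (-6.5)(10) − (9)(-14) = 61
P_4→P_5: (9)(14) − (0)(10) = 126
P_5→P_6: (0)(9) − (-6.5)(14) = 91
P_6→P_7: (-6.5)(7) − (-8)(9) = 26.5
P_7→P_1: (-8)(3) − (-6)(7) = 18
Σ = 538
Area = |Σ|/2 = 269.

269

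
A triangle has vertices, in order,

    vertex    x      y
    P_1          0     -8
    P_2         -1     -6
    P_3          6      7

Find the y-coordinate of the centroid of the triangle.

-7/3

Apply the surveyor's formula. First the cross-terms c_i = x_i·y_{i+1} − x_{i+1}·y_i:
  -8, 29, -48  ⇒  2A = -27, A = -13.5.
Then Σ (y_i + y_{i+1})·c_i = 189, so ȳ = 189 / (6·(-13.5)) = -7/3.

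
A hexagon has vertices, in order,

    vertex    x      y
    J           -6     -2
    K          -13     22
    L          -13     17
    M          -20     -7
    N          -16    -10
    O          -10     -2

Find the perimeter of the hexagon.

74

|JK| = √((-7)² + (24)²) = √625 = 25
|KL| = √((0)² + (-5)²) = √25 = 5
|LM| = √((-7)² + (-24)²) = √625 = 25
|MN| = √((4)² + (-3)²) = √25 = 5
|NO| = √((6)² + (8)²) = √100 = 10
|OJ| = √((4)² + (0)²) = √16 = 4
Perimeter = 25 + 5 + 25 + 5 + 10 + 4 = 74.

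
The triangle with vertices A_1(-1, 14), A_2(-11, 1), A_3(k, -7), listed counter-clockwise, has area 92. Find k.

Write out the shoelace sum; only the two edges meeting at A_3 involve k:
2·Area = [((-11)·(-7) − k·1) + (k·14 − (-1)·(-7))] + 153
       = 13·k + 223 = 184
⇒ k = -3.

-3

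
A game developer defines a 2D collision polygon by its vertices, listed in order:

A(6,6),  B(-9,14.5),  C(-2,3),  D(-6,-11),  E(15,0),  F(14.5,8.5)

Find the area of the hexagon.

255.75

Apply the shoelace formula: 2A = Σ (x_i·y_{i+1} − x_{i+1}·y_i), indices taken mod 6.
Σ = (141) + (2) + (40) + (165) + (127.5) + (36) = 511.5
Area = |Σ|/2 = 255.75.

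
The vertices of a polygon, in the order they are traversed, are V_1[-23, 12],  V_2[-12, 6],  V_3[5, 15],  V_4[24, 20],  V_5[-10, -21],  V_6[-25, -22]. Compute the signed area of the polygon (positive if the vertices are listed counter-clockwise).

-939.5

Apply the surveyor's formula: 2A = Σ (x_i·y_{i+1} − x_{i+1}·y_i), indices taken mod 6.
Σ = (6) + (-210) + (-260) + (-304) + (-305) + (-806) = -1879
Signed area = Σ/2 = -939.5 (negative ⇒ clockwise traversal).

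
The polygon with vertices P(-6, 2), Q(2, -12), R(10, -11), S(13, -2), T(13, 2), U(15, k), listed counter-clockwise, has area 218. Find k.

5

Write out the shoelace sum; only the two edges meeting at U involve k:
2·Area = [(13·k − 15·2) + (15·2 − (-6)·k)] + 341
       = 19·k + 341 = 436
⇒ k = 5.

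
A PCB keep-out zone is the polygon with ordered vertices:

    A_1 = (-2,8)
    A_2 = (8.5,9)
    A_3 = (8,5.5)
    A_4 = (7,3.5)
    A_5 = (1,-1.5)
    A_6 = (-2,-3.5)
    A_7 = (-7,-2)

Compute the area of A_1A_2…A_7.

Σ = (-86) + (-25.25) + (-10.5) + (-14) + (-6.5) + (-20.5) + (-60) = -222.75
Area = |Σ|/2 = 111.375.

111.375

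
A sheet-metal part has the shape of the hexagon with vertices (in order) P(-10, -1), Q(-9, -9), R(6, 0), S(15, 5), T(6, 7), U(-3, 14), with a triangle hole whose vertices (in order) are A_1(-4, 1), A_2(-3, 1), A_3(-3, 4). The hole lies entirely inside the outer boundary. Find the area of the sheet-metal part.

Outer boundary:
Apply Gauss's area formula: 2A = Σ (x_i·y_{i+1} − x_{i+1}·y_i), indices taken mod 6.
Σ = (81) + (54) + (30) + (75) + (105) + (143) = 488
Area = |Σ|/2 = 244.
Hole:
Apply the shoelace formula: 2A = Σ (x_i·y_{i+1} − x_{i+1}·y_i), indices taken mod 3.
Σ = (-1) + (-9) + (13) = 3
Area = |Σ|/2 = 1.5.
Net area = 244 − 1.5 = 242.5.

242.5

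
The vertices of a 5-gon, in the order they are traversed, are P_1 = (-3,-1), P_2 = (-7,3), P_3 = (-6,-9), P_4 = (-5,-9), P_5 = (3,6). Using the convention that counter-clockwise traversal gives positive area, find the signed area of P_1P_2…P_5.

Apply the surveyor's formula: 2A = Σ (x_i·y_{i+1} − x_{i+1}·y_i), indices taken mod 5.
Cross-terms: -16, 81, 9, -3, 15  ⇒  Σ = 86
Signed area = Σ/2 = 43 (positive ⇒ counter-clockwise traversal).

43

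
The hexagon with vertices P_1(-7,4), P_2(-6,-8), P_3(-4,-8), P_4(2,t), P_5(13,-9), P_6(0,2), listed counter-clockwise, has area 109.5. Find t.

Write out the shoelace sum; only the two edges meeting at P_4 involve t:
2·Area = [((-4)·t − 2·(-8)) + (2·(-9) − 13·t)] + 136
       = -17·t + 134 = 219
⇒ t = -5.

-5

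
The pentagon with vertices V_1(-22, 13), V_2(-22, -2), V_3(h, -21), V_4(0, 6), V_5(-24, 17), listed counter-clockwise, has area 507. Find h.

The doubled signed area Σ (x_i y_{i+1} − x_{i+1} y_i) is linear in h.
With h=0 it equals 998; the coefficient of h is 8 (from the two edges through V_3).
So 8·h + 998 = 2·507 = 1014 ⇒ h = 2.

2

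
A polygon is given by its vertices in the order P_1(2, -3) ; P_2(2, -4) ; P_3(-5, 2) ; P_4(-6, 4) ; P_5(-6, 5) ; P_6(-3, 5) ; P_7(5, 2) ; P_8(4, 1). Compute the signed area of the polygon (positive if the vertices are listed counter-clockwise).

-47.5

Apply the shoelace (surveyor's) formula: 2A = Σ (x_i·y_{i+1} − x_{i+1}·y_i), indices taken mod 8.
Σ = (-2) + (-16) + (-8) + (-6) + (-15) + (-31) + (-3) + (-14) = -95
Signed area = Σ/2 = -47.5 (negative ⇒ clockwise traversal).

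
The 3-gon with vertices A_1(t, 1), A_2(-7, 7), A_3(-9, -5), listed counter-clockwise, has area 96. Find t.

8

Write out the shoelace sum; only the two edges meeting at A_1 involve t:
2·Area = [((-9)·1 − t·(-5)) + (t·7 − (-7)·1)] + 98
       = 12·t + 96 = 192
⇒ t = 8.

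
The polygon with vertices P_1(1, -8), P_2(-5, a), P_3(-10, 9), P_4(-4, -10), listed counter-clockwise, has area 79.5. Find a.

The doubled signed area Σ (x_i y_{i+1} − x_{i+1} y_i) is linear in a.
With a=0 it equals 93; the coefficient of a is 11 (from the two edges through P_2).
So 11·a + 93 = 2·79.5 = 159 ⇒ a = 6.

6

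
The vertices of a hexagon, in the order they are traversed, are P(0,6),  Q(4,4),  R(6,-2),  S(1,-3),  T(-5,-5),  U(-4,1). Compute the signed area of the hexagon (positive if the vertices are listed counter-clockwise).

Apply Gauss's area formula: 2A = Σ (x_i·y_{i+1} − x_{i+1}·y_i), indices taken mod 6.
P→Q: (0)(4) − (4)(6) = -24
Q→R: (4)(-2) − (6)(4) = -32
R→S: (6)(-3) − (1)(-2) = -16
S→T: (1)(-5) − (-5)(-3) = -20
T→U: (-5)(1) − (-4)(-5) = -25
U→P: (-4)(6) − (0)(1) = -24
Σ = -141
Signed area = Σ/2 = -70.5 (negative ⇒ clockwise traversal).

-70.5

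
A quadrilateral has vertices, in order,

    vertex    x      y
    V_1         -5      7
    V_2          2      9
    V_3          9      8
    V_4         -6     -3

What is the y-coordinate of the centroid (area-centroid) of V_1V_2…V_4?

4.525

Apply Gauss's area formula. First the cross-terms c_i = x_i·y_{i+1} − x_{i+1}·y_i:
  -59, -65, 21, -57  ⇒  2A = -160, A = -80.
Then Σ (y_i + y_{i+1})·c_i = -2172, so ȳ = -2172 / (6·(-80)) = 4.525.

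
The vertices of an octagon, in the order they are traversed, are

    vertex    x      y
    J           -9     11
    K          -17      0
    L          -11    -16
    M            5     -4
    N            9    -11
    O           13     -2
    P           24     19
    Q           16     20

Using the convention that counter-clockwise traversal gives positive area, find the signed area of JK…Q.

Σ = (187) + (272) + (124) + (-19) + (125) + (295) + (176) + (356) = 1516
Signed area = Σ/2 = 758 (positive ⇒ counter-clockwise traversal).

758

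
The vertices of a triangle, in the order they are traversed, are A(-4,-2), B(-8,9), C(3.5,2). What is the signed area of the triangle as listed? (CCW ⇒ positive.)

Apply the shoelace formula: 2A = Σ (x_i·y_{i+1} − x_{i+1}·y_i), indices taken mod 3.
Cross-terms: -52, -47.5, 1  ⇒  Σ = -98.5
Signed area = Σ/2 = -49.25 (negative ⇒ clockwise traversal).

-49.25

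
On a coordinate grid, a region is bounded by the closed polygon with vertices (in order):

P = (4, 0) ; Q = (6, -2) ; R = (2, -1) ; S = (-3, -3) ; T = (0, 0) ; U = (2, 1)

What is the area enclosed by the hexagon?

Cross-terms: -8, -2, -9, 0, 0, -4  ⇒  Σ = -23
Area = |Σ|/2 = 11.5.

11.5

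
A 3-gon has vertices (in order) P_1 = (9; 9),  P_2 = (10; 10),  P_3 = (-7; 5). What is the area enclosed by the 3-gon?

Apply the shoelace (surveyor's) formula: 2A = Σ (x_i·y_{i+1} − x_{i+1}·y_i), indices taken mod 3.
P_1→P_2: (9)(10) − (10)(9) = 0
P_2→P_3: (10)(5) − (-7)(10) = 120
P_3→P_1: (-7)(9) − (9)(5) = -108
Σ = 12
Area = |Σ|/2 = 6.

6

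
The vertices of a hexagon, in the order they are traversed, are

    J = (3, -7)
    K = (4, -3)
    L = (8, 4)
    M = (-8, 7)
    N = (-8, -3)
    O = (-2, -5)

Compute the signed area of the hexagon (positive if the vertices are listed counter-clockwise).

J→K: (3)(-3) − (4)(-7) = 19
K→L: (4)(4) − (8)(-3) = 40
L→M: (8)(7) − (-8)(4) = 88
M→N: (-8)(-3) − (-8)(7) = 80
N→O: (-8)(-5) − (-2)(-3) = 34
O→J: (-2)(-7) − (3)(-5) = 29
Σ = 290
Signed area = Σ/2 = 145 (positive ⇒ counter-clockwise traversal).

145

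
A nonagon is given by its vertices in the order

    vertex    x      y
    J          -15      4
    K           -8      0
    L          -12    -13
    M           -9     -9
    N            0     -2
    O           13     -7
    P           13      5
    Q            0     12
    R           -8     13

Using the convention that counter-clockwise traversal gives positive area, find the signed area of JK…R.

Apply the shoelace (surveyor's) formula: 2A = Σ (x_i·y_{i+1} − x_{i+1}·y_i), indices taken mod 9.
J→K: (-15)(0) − (-8)(4) = 32
K→L: (-8)(-13) − (-12)(0) = 104
L→M: (-12)(-9) − (-9)(-13) = -9
M→N: (-9)(-2) − (0)(-9) = 18
N→O: (0)(-7) − (13)(-2) = 26
O→P: (13)(5) − (13)(-7) = 156
P→Q: (13)(12) − (0)(5) = 156
Q→R: (0)(13) − (-8)(12) = 96
R→J: (-8)(4) − (-15)(13) = 163
Σ = 742
Signed area = Σ/2 = 371 (positive ⇒ counter-clockwise traversal).

371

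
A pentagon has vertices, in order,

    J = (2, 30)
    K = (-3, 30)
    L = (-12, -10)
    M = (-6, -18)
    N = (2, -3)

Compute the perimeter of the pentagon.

106

|JK| = √((-5)² + (0)²) = √25 = 5
|KL| = √((-9)² + (-40)²) = √1681 = 41
|LM| = √((6)² + (-8)²) = √100 = 10
|MN| = √((8)² + (15)²) = √289 = 17
|NJ| = √((0)² + (33)²) = √1089 = 33
Perimeter = 5 + 41 + 10 + 17 + 33 = 106.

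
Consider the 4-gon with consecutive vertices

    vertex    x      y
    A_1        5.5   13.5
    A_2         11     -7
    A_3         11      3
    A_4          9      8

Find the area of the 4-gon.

30.75

Apply the surveyor's formula: 2A = Σ (x_i·y_{i+1} − x_{i+1}·y_i), indices taken mod 4.
Cross-terms: -187, 110, 61, 77.5  ⇒  Σ = 61.5
Area = |Σ|/2 = 30.75.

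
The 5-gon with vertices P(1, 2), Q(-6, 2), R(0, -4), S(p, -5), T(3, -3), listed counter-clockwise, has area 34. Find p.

Write out the shoelace sum; only the two edges meeting at S involve p:
2·Area = [(0·(-5) − p·(-4)) + (p·(-3) − 3·(-5))] + 47
       = 1·p + 62 = 68
⇒ p = 6.

6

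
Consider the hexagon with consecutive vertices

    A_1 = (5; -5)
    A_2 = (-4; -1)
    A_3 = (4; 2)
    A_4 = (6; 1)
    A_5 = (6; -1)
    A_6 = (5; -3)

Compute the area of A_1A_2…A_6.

36

A_1→A_2: (5)(-1) − (-4)(-5) = -25
A_2→A_3: (-4)(2) − (4)(-1) = -4
A_3→A_4: (4)(1) − (6)(2) = -8
A_4→A_5: (6)(-1) − (6)(1) = -12
A_5→A_6: (6)(-3) − (5)(-1) = -13
A_6→A_1: (5)(-5) − (5)(-3) = -10
Σ = -72
Area = |Σ|/2 = 36.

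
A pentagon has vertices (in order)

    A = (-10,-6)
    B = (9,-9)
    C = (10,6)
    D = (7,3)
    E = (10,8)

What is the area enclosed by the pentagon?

161

Apply Gauss's area formula: 2A = Σ (x_i·y_{i+1} − x_{i+1}·y_i), indices taken mod 5.
A→B: (-10)(-9) − (9)(-6) = 144
B→C: (9)(6) − (10)(-9) = 144
C→D: (10)(3) − (7)(6) = -12
D→E: (7)(8) − (10)(3) = 26
E→A: (10)(-6) − (-10)(8) = 20
Σ = 322
Area = |Σ|/2 = 161.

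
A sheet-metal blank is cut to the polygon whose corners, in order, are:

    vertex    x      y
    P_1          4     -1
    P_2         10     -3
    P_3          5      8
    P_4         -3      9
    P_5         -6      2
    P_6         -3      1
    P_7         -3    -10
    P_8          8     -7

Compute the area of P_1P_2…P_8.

Apply the surveyor's formula: 2A = Σ (x_i·y_{i+1} − x_{i+1}·y_i), indices taken mod 8.
Σ = (-2) + (95) + (69) + (48) + (0) + (33) + (101) + (20) = 364
Area = |Σ|/2 = 182.

182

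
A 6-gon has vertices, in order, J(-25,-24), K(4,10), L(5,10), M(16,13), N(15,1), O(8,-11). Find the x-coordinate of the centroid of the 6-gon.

20/147

Apply the surveyor's formula. First the cross-terms c_i = x_i·y_{i+1} − x_{i+1}·y_i:
  -154, -10, -95, -179, -173, -467  ⇒  2A = -1078, A = -539.
Then Σ (x_i + x_{i+1})·c_i = -440, so x̄ = -440 / (6·(-539)) = 20/147.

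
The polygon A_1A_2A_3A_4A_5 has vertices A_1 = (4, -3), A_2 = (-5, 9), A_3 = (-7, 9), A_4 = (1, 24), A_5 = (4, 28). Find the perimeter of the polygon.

|A_1A_2| = √((-9)² + (12)²) = √225 = 15
|A_2A_3| = √((-2)² + (0)²) = √4 = 2
|A_3A_4| = √((8)² + (15)²) = √289 = 17
|A_4A_5| = √((3)² + (4)²) = √25 = 5
|A_5A_1| = √((0)² + (-31)²) = √961 = 31
Perimeter = 15 + 2 + 17 + 5 + 31 = 70.

70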